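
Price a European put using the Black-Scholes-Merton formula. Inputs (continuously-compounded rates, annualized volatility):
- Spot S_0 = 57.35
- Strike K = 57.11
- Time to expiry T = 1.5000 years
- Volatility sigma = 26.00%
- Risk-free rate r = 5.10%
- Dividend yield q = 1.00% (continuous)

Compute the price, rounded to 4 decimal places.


Answer: Price = 5.2690

Derivation:
d1 = (ln(S/K) + (r - q + 0.5*sigma^2) * T) / (sigma * sqrt(T)) = 0.36551917
d2 = d1 - sigma * sqrt(T) = 0.04708551
exp(-rT) = 0.92635291; exp(-qT) = 0.98511194
P = K * exp(-rT) * N(-d2) - S_0 * exp(-qT) * N(-d1)
N(-d1) = 0.35736195; N(-d2) = 0.48122254
P = 57.1100 * 0.92635291 * 0.48122254 - 57.3500 * 0.98511194 * 0.35736195 = 5.2690


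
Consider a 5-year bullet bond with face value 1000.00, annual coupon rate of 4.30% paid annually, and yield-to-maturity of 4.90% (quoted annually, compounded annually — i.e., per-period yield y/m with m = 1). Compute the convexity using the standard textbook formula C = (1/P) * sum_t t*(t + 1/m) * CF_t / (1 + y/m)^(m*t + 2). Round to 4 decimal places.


Answer: Convexity = 24.3598

Derivation:
Coupon per period c = face * coupon_rate / m = 43.000000
Periods per year m = 1; per-period yield y/m = 0.049000
Number of cashflows N = 5
Cashflows (t years, CF_t, discount factor 1/(1+y/m)^(m*t), PV):
  t = 1.0000: CF_t = 43.000000, DF = 0.953289, PV = 40.991420
  t = 2.0000: CF_t = 43.000000, DF = 0.908760, PV = 39.076664
  t = 3.0000: CF_t = 43.000000, DF = 0.866310, PV = 37.251348
  t = 4.0000: CF_t = 43.000000, DF = 0.825844, PV = 35.511294
  t = 5.0000: CF_t = 1043.000000, DF = 0.787268, PV = 821.120448
Price P = sum_t PV_t = 973.951175
Convexity numerator sum_t t*(t + 1/m) * CF_t / (1+y/m)^(m*t + 2):
  t = 1.0000: term = 74.502696
  t = 2.0000: term = 213.067766
  t = 3.0000: term = 406.230251
  t = 4.0000: term = 645.424612
  t = 5.0000: term = 22386.033317
Convexity = (1/P) * sum = 23725.258642 / 973.951175 = 24.359803


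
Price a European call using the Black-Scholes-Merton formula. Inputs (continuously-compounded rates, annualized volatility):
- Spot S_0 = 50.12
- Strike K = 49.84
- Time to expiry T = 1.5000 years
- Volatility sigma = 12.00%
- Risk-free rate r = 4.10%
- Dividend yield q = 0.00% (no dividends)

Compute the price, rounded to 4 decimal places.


Answer: Price = 4.7575

Derivation:
d1 = (ln(S/K) + (r - q + 0.5*sigma^2) * T) / (sigma * sqrt(T)) = 0.53005771
d2 = d1 - sigma * sqrt(T) = 0.38308833
exp(-rT) = 0.94035295; exp(-qT) = 1.00000000
C = S_0 * exp(-qT) * N(d1) - K * exp(-rT) * N(d2)
N(d1) = 0.70196404; N(d2) = 0.64917286
C = 50.1200 * 1.00000000 * 0.70196404 - 49.8400 * 0.94035295 * 0.64917286 = 4.7575


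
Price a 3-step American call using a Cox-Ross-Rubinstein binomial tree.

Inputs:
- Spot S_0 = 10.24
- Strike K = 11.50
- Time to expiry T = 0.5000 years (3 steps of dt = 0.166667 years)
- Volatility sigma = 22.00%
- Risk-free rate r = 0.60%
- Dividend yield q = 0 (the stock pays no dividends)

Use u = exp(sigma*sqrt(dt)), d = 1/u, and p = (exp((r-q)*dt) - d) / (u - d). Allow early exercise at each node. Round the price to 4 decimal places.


Answer: Price = V(0,0) = 0.2144

Derivation:
dt = T/N = 0.166667
u = exp(sigma*sqrt(dt)) = 1.093971; d = 1/u = 0.914101
p = (exp((r-q)*dt) - d) / (u - d) = 0.483124
Discount per step: exp(-r*dt) = 0.999000
Stock lattice S(k, i) with i counting down-moves:
  k=0: S(0,0) = 10.2400
  k=1: S(1,0) = 11.2023; S(1,1) = 9.3604
  k=2: S(2,0) = 12.2550; S(2,1) = 10.2400; S(2,2) = 8.5563
  k=3: S(3,0) = 13.4066; S(3,1) = 11.2023; S(3,2) = 9.3604; S(3,3) = 7.8214
Terminal payoffs V(N, i) = max(S_T - K, 0):
  V(3,0) = 1.906578; V(3,1) = 0.000000; V(3,2) = 0.000000; V(3,3) = 0.000000
Backward induction: V(k, i) = exp(-r*dt) * [p * V(k+1, i) + (1-p) * V(k+1, i+1)]; then take max(V_cont, immediate exercise) for American.
  V(2,0) = exp(-r*dt) * [p*1.906578 + (1-p)*0.000000] = 0.920193; exercise = 0.754961; V(2,0) = max -> 0.920193
  V(2,1) = exp(-r*dt) * [p*0.000000 + (1-p)*0.000000] = 0.000000; exercise = 0.000000; V(2,1) = max -> 0.000000
  V(2,2) = exp(-r*dt) * [p*0.000000 + (1-p)*0.000000] = 0.000000; exercise = 0.000000; V(2,2) = max -> 0.000000
  V(1,0) = exp(-r*dt) * [p*0.920193 + (1-p)*0.000000] = 0.444123; exercise = 0.000000; V(1,0) = max -> 0.444123
  V(1,1) = exp(-r*dt) * [p*0.000000 + (1-p)*0.000000] = 0.000000; exercise = 0.000000; V(1,1) = max -> 0.000000
  V(0,0) = exp(-r*dt) * [p*0.444123 + (1-p)*0.000000] = 0.214352; exercise = 0.000000; V(0,0) = max -> 0.214352


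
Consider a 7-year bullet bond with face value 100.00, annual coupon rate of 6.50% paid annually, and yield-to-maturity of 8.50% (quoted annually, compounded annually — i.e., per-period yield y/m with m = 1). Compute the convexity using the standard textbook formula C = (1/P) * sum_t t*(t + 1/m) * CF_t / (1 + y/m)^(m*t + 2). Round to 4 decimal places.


Coupon per period c = face * coupon_rate / m = 6.500000
Periods per year m = 1; per-period yield y/m = 0.085000
Number of cashflows N = 7
Cashflows (t years, CF_t, discount factor 1/(1+y/m)^(m*t), PV):
  t = 1.0000: CF_t = 6.500000, DF = 0.921659, PV = 5.990783
  t = 2.0000: CF_t = 6.500000, DF = 0.849455, PV = 5.521459
  t = 3.0000: CF_t = 6.500000, DF = 0.782908, PV = 5.088903
  t = 4.0000: CF_t = 6.500000, DF = 0.721574, PV = 4.690233
  t = 5.0000: CF_t = 6.500000, DF = 0.665045, PV = 4.322795
  t = 6.0000: CF_t = 6.500000, DF = 0.612945, PV = 3.984143
  t = 7.0000: CF_t = 106.500000, DF = 0.564926, PV = 60.164656
Price P = sum_t PV_t = 89.762973
Convexity numerator sum_t t*(t + 1/m) * CF_t / (1+y/m)^(m*t + 2):
  t = 1.0000: term = 10.177805
  t = 2.0000: term = 28.141397
  t = 3.0000: term = 51.873543
  t = 4.0000: term = 79.682862
  t = 5.0000: term = 110.160638
  t = 6.0000: term = 142.142759
  t = 7.0000: term = 2862.002384
Convexity = (1/P) * sum = 3284.181388 / 89.762973 = 36.587262

Answer: Convexity = 36.5873


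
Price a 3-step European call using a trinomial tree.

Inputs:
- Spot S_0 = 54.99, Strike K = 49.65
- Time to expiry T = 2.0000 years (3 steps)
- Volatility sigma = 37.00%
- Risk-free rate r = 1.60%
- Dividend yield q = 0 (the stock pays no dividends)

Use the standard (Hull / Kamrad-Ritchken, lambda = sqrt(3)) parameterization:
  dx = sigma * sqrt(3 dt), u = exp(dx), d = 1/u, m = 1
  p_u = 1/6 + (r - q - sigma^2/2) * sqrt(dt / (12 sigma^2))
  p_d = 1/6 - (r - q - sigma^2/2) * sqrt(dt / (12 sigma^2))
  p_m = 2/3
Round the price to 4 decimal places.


dt = T/N = 0.666667; dx = sigma*sqrt(3*dt) = 0.523259
u = exp(dx) = 1.687518; d = 1/u = 0.592586
p_u = 0.133254, p_m = 0.666667, p_d = 0.200079
Discount per step: exp(-r*dt) = 0.989390
Stock lattice S(k, j) with j the centered position index:
  k=0: S(0,+0) = 54.9900
  k=1: S(1,-1) = 32.5863; S(1,+0) = 54.9900; S(1,+1) = 92.7966
  k=2: S(2,-2) = 19.3102; S(2,-1) = 32.5863; S(2,+0) = 54.9900; S(2,+1) = 92.7966; S(2,+2) = 156.5960
  k=3: S(3,-3) = 11.4430; S(3,-2) = 19.3102; S(3,-1) = 32.5863; S(3,+0) = 54.9900; S(3,+1) = 92.7966; S(3,+2) = 156.5960; S(3,+3) = 264.2587
Terminal payoffs V(N, j) = max(S_T - K, 0):
  V(3,-3) = 0.000000; V(3,-2) = 0.000000; V(3,-1) = 0.000000; V(3,+0) = 5.340000; V(3,+1) = 43.146634; V(3,+2) = 106.946023; V(3,+3) = 214.608662
Backward induction: V(k, j) = exp(-r*dt) * [p_u * V(k+1, j+1) + p_m * V(k+1, j) + p_d * V(k+1, j-1)]
  V(2,-2) = exp(-r*dt) * [p_u*0.000000 + p_m*0.000000 + p_d*0.000000] = 0.000000
  V(2,-1) = exp(-r*dt) * [p_u*5.340000 + p_m*0.000000 + p_d*0.000000] = 0.704028
  V(2,+0) = exp(-r*dt) * [p_u*43.146634 + p_m*5.340000 + p_d*0.000000] = 9.210700
  V(2,+1) = exp(-r*dt) * [p_u*106.946023 + p_m*43.146634 + p_d*5.340000] = 43.616131
  V(2,+2) = exp(-r*dt) * [p_u*214.608662 + p_m*106.946023 + p_d*43.146634] = 107.376133
  V(1,-1) = exp(-r*dt) * [p_u*9.210700 + p_m*0.704028 + p_d*0.000000] = 1.678715
  V(1,+0) = exp(-r*dt) * [p_u*43.616131 + p_m*9.210700 + p_d*0.704028] = 11.965054
  V(1,+1) = exp(-r*dt) * [p_u*107.376133 + p_m*43.616131 + p_d*9.210700] = 44.748743
  V(0,+0) = exp(-r*dt) * [p_u*44.748743 + p_m*11.965054 + p_d*1.678715] = 14.124077

Answer: Price = V(0,0) = 14.1241


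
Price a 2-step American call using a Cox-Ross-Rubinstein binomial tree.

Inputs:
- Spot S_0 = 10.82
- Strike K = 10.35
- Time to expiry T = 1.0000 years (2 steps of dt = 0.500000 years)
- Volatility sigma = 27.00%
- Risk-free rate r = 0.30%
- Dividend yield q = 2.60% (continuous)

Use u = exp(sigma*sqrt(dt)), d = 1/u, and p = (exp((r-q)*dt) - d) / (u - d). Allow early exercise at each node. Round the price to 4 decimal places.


Answer: Price = V(0,0) = 1.2732

Derivation:
dt = T/N = 0.500000
u = exp(sigma*sqrt(dt)) = 1.210361; d = 1/u = 0.826200
p = (exp((r-q)*dt) - d) / (u - d) = 0.422651
Discount per step: exp(-r*dt) = 0.998501
Stock lattice S(k, i) with i counting down-moves:
  k=0: S(0,0) = 10.8200
  k=1: S(1,0) = 13.0961; S(1,1) = 8.9395
  k=2: S(2,0) = 15.8510; S(2,1) = 10.8200; S(2,2) = 7.3858
Terminal payoffs V(N, i) = max(S_T - K, 0):
  V(2,0) = 5.501021; V(2,1) = 0.470000; V(2,2) = 0.000000
Backward induction: V(k, i) = exp(-r*dt) * [p * V(k+1, i) + (1-p) * V(k+1, i+1)]; then take max(V_cont, immediate exercise) for American.
  V(1,0) = exp(-r*dt) * [p*5.501021 + (1-p)*0.470000] = 2.592474; exercise = 2.746108; V(1,0) = max -> 2.746108
  V(1,1) = exp(-r*dt) * [p*0.470000 + (1-p)*0.000000] = 0.198348; exercise = 0.000000; V(1,1) = max -> 0.198348
  V(0,0) = exp(-r*dt) * [p*2.746108 + (1-p)*0.198348] = 1.273250; exercise = 0.470000; V(0,0) = max -> 1.273250


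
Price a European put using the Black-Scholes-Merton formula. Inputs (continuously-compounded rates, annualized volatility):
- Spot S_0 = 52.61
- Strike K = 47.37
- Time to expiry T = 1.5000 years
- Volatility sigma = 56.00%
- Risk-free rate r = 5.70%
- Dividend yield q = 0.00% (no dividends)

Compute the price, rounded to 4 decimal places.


d1 = (ln(S/K) + (r - q + 0.5*sigma^2) * T) / (sigma * sqrt(T)) = 0.62056233
d2 = d1 - sigma * sqrt(T) = -0.06529480
exp(-rT) = 0.91805314; exp(-qT) = 1.00000000
P = K * exp(-rT) * N(-d2) - S_0 * exp(-qT) * N(-d1)
N(-d1) = 0.26744382; N(-d2) = 0.52603036
P = 47.3700 * 0.91805314 * 0.52603036 - 52.6100 * 1.00000000 * 0.26744382 = 8.8059

Answer: Price = 8.8059


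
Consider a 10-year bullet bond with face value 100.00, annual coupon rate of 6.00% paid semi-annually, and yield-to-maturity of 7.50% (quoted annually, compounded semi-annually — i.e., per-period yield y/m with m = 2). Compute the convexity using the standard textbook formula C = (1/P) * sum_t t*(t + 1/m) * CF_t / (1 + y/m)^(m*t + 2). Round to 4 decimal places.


Coupon per period c = face * coupon_rate / m = 3.000000
Periods per year m = 2; per-period yield y/m = 0.037500
Number of cashflows N = 20
Cashflows (t years, CF_t, discount factor 1/(1+y/m)^(m*t), PV):
  t = 0.5000: CF_t = 3.000000, DF = 0.963855, PV = 2.891566
  t = 1.0000: CF_t = 3.000000, DF = 0.929017, PV = 2.787052
  t = 1.5000: CF_t = 3.000000, DF = 0.895438, PV = 2.686315
  t = 2.0000: CF_t = 3.000000, DF = 0.863073, PV = 2.589219
  t = 2.5000: CF_t = 3.000000, DF = 0.831878, PV = 2.495633
  t = 3.0000: CF_t = 3.000000, DF = 0.801810, PV = 2.405429
  t = 3.5000: CF_t = 3.000000, DF = 0.772829, PV = 2.318486
  t = 4.0000: CF_t = 3.000000, DF = 0.744895, PV = 2.234686
  t = 4.5000: CF_t = 3.000000, DF = 0.717971, PV = 2.153914
  t = 5.0000: CF_t = 3.000000, DF = 0.692020, PV = 2.076061
  t = 5.5000: CF_t = 3.000000, DF = 0.667008, PV = 2.001023
  t = 6.0000: CF_t = 3.000000, DF = 0.642899, PV = 1.928697
  t = 6.5000: CF_t = 3.000000, DF = 0.619662, PV = 1.858985
  t = 7.0000: CF_t = 3.000000, DF = 0.597264, PV = 1.791793
  t = 7.5000: CF_t = 3.000000, DF = 0.575676, PV = 1.727029
  t = 8.0000: CF_t = 3.000000, DF = 0.554869, PV = 1.664606
  t = 8.5000: CF_t = 3.000000, DF = 0.534813, PV = 1.604440
  t = 9.0000: CF_t = 3.000000, DF = 0.515483, PV = 1.546448
  t = 9.5000: CF_t = 3.000000, DF = 0.496851, PV = 1.490552
  t = 10.0000: CF_t = 103.000000, DF = 0.478892, PV = 49.325911
Price P = sum_t PV_t = 89.577847
Convexity numerator sum_t t*(t + 1/m) * CF_t / (1+y/m)^(m*t + 2):
  t = 0.5000: term = 1.343158
  t = 1.0000: term = 3.883829
  t = 1.5000: term = 7.486899
  t = 2.0000: term = 12.027147
  t = 2.5000: term = 17.388647
  t = 3.0000: term = 23.464198
  t = 3.5000: term = 30.154792
  t = 4.0000: term = 37.369106
  t = 4.5000: term = 45.023019
  t = 5.0000: term = 53.039166
  t = 5.5000: term = 61.346505
  t = 6.0000: term = 69.879918
  t = 6.5000: term = 78.579827
  t = 7.0000: term = 87.391838
  t = 7.5000: term = 96.266396
  t = 8.0000: term = 105.158473
  t = 8.5000: term = 114.027260
  t = 9.0000: term = 122.835886
  t = 9.5000: term = 131.551149
  t = 10.0000: term = 4811.585477
Convexity = (1/P) * sum = 5909.802688 / 89.577847 = 65.973931

Answer: Convexity = 65.9739


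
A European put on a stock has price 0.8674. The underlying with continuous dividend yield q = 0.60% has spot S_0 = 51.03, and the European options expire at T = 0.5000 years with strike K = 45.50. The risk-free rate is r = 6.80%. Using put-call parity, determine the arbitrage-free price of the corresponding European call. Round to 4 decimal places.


Answer: Call price = 7.7655

Derivation:
Put-call parity: C - P = S_0 * exp(-qT) - K * exp(-rT).
S_0 * exp(-qT) = 51.0300 * 0.99700450 = 50.87713941
K * exp(-rT) = 45.5000 * 0.96657150 = 43.97900346
C = P + S*exp(-qT) - K*exp(-rT)
C = 0.8674 + 50.87713941 - 43.97900346 = 7.7655


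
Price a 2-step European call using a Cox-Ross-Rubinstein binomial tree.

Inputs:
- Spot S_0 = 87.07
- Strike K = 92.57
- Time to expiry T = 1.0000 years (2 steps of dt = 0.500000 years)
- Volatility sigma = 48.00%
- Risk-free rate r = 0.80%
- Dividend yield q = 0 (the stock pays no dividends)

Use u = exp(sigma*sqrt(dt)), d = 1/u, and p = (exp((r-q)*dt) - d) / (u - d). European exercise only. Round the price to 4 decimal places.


Answer: Price = V(0,0) = 13.9561

Derivation:
dt = T/N = 0.500000
u = exp(sigma*sqrt(dt)) = 1.404121; d = 1/u = 0.712189
p = (exp((r-q)*dt) - d) / (u - d) = 0.421745
Discount per step: exp(-r*dt) = 0.996008
Stock lattice S(k, i) with i counting down-moves:
  k=0: S(0,0) = 87.0700
  k=1: S(1,0) = 122.2568; S(1,1) = 62.0103
  k=2: S(2,0) = 171.6633; S(2,1) = 87.0700; S(2,2) = 44.1631
Terminal payoffs V(N, i) = max(S_T - K, 0):
  V(2,0) = 79.093283; V(2,1) = 0.000000; V(2,2) = 0.000000
Backward induction: V(k, i) = exp(-r*dt) * [p * V(k+1, i) + (1-p) * V(k+1, i+1)].
  V(1,0) = exp(-r*dt) * [p*79.093283 + (1-p)*0.000000] = 33.224034
  V(1,1) = exp(-r*dt) * [p*0.000000 + (1-p)*0.000000] = 0.000000
  V(0,0) = exp(-r*dt) * [p*33.224034 + (1-p)*0.000000] = 13.956134


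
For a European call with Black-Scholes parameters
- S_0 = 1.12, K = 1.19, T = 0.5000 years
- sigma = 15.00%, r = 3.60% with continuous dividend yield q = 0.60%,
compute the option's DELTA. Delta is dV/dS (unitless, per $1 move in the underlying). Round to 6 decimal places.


d1 = -0.3771200511; d2 = -0.4831860683
phi(d1) = 0.3715587444; exp(-qT) = 0.9970044955; exp(-rT) = 0.9821610324
N(d1) = 0.3530421954
Delta = exp(-qT) * N(d1) = 0.9970044955 * 0.3530421954 = 0.351985

Answer: Delta = 0.351985


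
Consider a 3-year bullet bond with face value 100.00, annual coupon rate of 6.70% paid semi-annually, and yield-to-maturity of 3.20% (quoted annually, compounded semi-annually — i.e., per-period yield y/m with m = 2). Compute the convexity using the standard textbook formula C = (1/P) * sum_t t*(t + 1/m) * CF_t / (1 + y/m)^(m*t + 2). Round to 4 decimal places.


Answer: Convexity = 9.1787

Derivation:
Coupon per period c = face * coupon_rate / m = 3.350000
Periods per year m = 2; per-period yield y/m = 0.016000
Number of cashflows N = 6
Cashflows (t years, CF_t, discount factor 1/(1+y/m)^(m*t), PV):
  t = 0.5000: CF_t = 3.350000, DF = 0.984252, PV = 3.297244
  t = 1.0000: CF_t = 3.350000, DF = 0.968752, PV = 3.245319
  t = 1.5000: CF_t = 3.350000, DF = 0.953496, PV = 3.194212
  t = 2.0000: CF_t = 3.350000, DF = 0.938480, PV = 3.143909
  t = 2.5000: CF_t = 3.350000, DF = 0.923701, PV = 3.094399
  t = 3.0000: CF_t = 103.350000, DF = 0.909155, PV = 93.961130
Price P = sum_t PV_t = 109.936213
Convexity numerator sum_t t*(t + 1/m) * CF_t / (1+y/m)^(m*t + 2):
  t = 0.5000: term = 1.597106
  t = 1.0000: term = 4.715864
  t = 1.5000: term = 9.283196
  t = 2.0000: term = 15.228340
  t = 2.5000: term = 22.482785
  t = 3.0000: term = 955.762786
Convexity = (1/P) * sum = 1009.070076 / 109.936213 = 9.178687


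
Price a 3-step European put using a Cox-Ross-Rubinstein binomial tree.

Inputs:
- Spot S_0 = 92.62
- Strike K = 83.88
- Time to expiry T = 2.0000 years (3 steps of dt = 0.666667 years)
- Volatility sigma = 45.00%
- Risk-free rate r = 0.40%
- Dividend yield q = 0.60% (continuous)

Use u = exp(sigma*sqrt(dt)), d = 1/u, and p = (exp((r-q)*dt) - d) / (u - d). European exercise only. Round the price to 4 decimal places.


Answer: Price = V(0,0) = 19.3716

Derivation:
dt = T/N = 0.666667
u = exp(sigma*sqrt(dt)) = 1.444009; d = 1/u = 0.692516
p = (exp((r-q)*dt) - d) / (u - d) = 0.407391
Discount per step: exp(-r*dt) = 0.997337
Stock lattice S(k, i) with i counting down-moves:
  k=0: S(0,0) = 92.6200
  k=1: S(1,0) = 133.7441; S(1,1) = 64.1409
  k=2: S(2,0) = 193.1278; S(2,1) = 92.6200; S(2,2) = 44.4186
  k=3: S(3,0) = 278.8783; S(3,1) = 133.7441; S(3,2) = 64.1409; S(3,3) = 30.7606
Terminal payoffs V(N, i) = max(K - S_T, 0):
  V(3,0) = 0.000000; V(3,1) = 0.000000; V(3,2) = 19.739138; V(3,3) = 53.119398
Backward induction: V(k, i) = exp(-r*dt) * [p * V(k+1, i) + (1-p) * V(k+1, i+1)].
  V(2,0) = exp(-r*dt) * [p*0.000000 + (1-p)*0.000000] = 0.000000
  V(2,1) = exp(-r*dt) * [p*0.000000 + (1-p)*19.739138] = 11.666445
  V(2,2) = exp(-r*dt) * [p*19.739138 + (1-p)*53.119398] = 39.415343
  V(1,0) = exp(-r*dt) * [p*0.000000 + (1-p)*11.666445] = 6.895232
  V(1,1) = exp(-r*dt) * [p*11.666445 + (1-p)*39.415343] = 28.035838
  V(0,0) = exp(-r*dt) * [p*6.895232 + (1-p)*28.035838] = 19.371626


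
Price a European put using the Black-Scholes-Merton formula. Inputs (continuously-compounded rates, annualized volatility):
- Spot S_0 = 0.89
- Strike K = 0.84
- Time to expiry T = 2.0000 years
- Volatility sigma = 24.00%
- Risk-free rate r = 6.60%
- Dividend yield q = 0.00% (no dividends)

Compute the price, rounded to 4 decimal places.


Answer: Price = 0.0491

Derivation:
d1 = (ln(S/K) + (r - q + 0.5*sigma^2) * T) / (sigma * sqrt(T)) = 0.72896690
d2 = d1 - sigma * sqrt(T) = 0.38955565
exp(-rT) = 0.87634100; exp(-qT) = 1.00000000
P = K * exp(-rT) * N(-d2) - S_0 * exp(-qT) * N(-d1)
N(-d1) = 0.23301095; N(-d2) = 0.34843258
P = 0.8400 * 0.87634100 * 0.34843258 - 0.8900 * 1.00000000 * 0.23301095 = 0.0491


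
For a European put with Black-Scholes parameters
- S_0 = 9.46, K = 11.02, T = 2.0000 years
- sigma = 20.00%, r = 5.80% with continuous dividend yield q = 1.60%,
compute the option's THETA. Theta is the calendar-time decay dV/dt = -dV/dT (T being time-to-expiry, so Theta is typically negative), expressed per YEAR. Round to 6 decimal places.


d1 = -0.1012556428; d2 = -0.3840983553
phi(d1) = 0.3969023947; exp(-qT) = 0.9685065821; exp(-rT) = 0.8904752233
Theta = -S*exp(-qT)*phi(d1)*sigma/(2*sqrt(T)) + r*K*exp(-rT)*N(-d2) - q*S*exp(-qT)*N(-d1)
N(-d1) = 0.5403262365; N(-d2) = 0.6495472248; sqrt(T) = 1.4142135624
Term 1 = -9.4600 * 0.9685065821 * 0.3969023947 * 0.2000 / (2 * 1.4142135624) = -0.2571357339
Term 2 = 0.0580 * 11.0200 * 0.8904752233 * 0.6495472248 = 0.3696937936
Term 3 = -0.0160 * 9.4600 * 0.9685065821 * 0.5403262365 = -0.0792081284
Theta = -0.2571357339 + (0.3696937936) + (-0.0792081284) = 0.033350

Answer: Theta = 0.033350


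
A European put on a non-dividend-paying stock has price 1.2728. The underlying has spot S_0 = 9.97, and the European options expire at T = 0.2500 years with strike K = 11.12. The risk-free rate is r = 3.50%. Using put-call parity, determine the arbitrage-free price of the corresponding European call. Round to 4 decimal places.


Put-call parity: C - P = S_0 * exp(-qT) - K * exp(-rT).
S_0 * exp(-qT) = 9.9700 * 1.00000000 = 9.97000000
K * exp(-rT) = 11.1200 * 0.99128817 = 11.02312445
C = P + S*exp(-qT) - K*exp(-rT)
C = 1.2728 + 9.97000000 - 11.02312445 = 0.2197

Answer: Call price = 0.2197


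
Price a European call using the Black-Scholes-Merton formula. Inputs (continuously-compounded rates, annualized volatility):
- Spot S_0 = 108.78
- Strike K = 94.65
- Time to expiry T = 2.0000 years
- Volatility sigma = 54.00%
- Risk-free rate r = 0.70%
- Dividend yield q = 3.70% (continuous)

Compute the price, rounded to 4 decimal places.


Answer: Price = 32.8933

Derivation:
d1 = (ln(S/K) + (r - q + 0.5*sigma^2) * T) / (sigma * sqrt(T)) = 0.48547021
d2 = d1 - sigma * sqrt(T) = -0.27820512
exp(-rT) = 0.98609754; exp(-qT) = 0.92867169
C = S_0 * exp(-qT) * N(d1) - K * exp(-rT) * N(d2)
N(d1) = 0.68632858; N(d2) = 0.39042745
C = 108.7800 * 0.92867169 * 0.68632858 - 94.6500 * 0.98609754 * 0.39042745 = 32.8933


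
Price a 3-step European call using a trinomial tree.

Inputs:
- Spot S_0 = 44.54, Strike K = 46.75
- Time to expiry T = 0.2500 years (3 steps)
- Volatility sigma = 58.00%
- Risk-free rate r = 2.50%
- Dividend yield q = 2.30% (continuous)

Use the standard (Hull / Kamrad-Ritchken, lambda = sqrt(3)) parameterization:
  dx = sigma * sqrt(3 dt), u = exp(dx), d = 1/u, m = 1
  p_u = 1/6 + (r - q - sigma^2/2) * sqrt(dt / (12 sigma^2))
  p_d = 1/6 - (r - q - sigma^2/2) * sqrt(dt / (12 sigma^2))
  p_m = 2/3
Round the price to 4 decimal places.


dt = T/N = 0.083333; dx = sigma*sqrt(3*dt) = 0.290000
u = exp(dx) = 1.336427; d = 1/u = 0.748264
p_u = 0.142787, p_m = 0.666667, p_d = 0.190546
Discount per step: exp(-r*dt) = 0.997919
Stock lattice S(k, j) with j the centered position index:
  k=0: S(0,+0) = 44.5400
  k=1: S(1,-1) = 33.3277; S(1,+0) = 44.5400; S(1,+1) = 59.5245
  k=2: S(2,-2) = 24.9379; S(2,-1) = 33.3277; S(2,+0) = 44.5400; S(2,+1) = 59.5245; S(2,+2) = 79.5502
  k=3: S(3,-3) = 18.6601; S(3,-2) = 24.9379; S(3,-1) = 33.3277; S(3,+0) = 44.5400; S(3,+1) = 59.5245; S(3,+2) = 79.5502; S(3,+3) = 106.3130
Terminal payoffs V(N, j) = max(S_T - K, 0):
  V(3,-3) = 0.000000; V(3,-2) = 0.000000; V(3,-1) = 0.000000; V(3,+0) = 0.000000; V(3,+1) = 12.774480; V(3,+2) = 32.800152; V(3,+3) = 59.563009
Backward induction: V(k, j) = exp(-r*dt) * [p_u * V(k+1, j+1) + p_m * V(k+1, j) + p_d * V(k+1, j-1)]
  V(2,-2) = exp(-r*dt) * [p_u*0.000000 + p_m*0.000000 + p_d*0.000000] = 0.000000
  V(2,-1) = exp(-r*dt) * [p_u*0.000000 + p_m*0.000000 + p_d*0.000000] = 0.000000
  V(2,+0) = exp(-r*dt) * [p_u*12.774480 + p_m*0.000000 + p_d*0.000000] = 1.820238
  V(2,+1) = exp(-r*dt) * [p_u*32.800152 + p_m*12.774480 + p_d*0.000000] = 13.172296
  V(2,+2) = exp(-r*dt) * [p_u*59.563009 + p_m*32.800152 + p_d*12.774480] = 32.737464
  V(1,-1) = exp(-r*dt) * [p_u*1.820238 + p_m*0.000000 + p_d*0.000000] = 0.259366
  V(1,+0) = exp(-r*dt) * [p_u*13.172296 + p_m*1.820238 + p_d*0.000000] = 3.087890
  V(1,+1) = exp(-r*dt) * [p_u*32.737464 + p_m*13.172296 + p_d*1.820238] = 13.774140
  V(0,+0) = exp(-r*dt) * [p_u*13.774140 + p_m*3.087890 + p_d*0.259366] = 4.066307

Answer: Price = V(0,0) = 4.0663


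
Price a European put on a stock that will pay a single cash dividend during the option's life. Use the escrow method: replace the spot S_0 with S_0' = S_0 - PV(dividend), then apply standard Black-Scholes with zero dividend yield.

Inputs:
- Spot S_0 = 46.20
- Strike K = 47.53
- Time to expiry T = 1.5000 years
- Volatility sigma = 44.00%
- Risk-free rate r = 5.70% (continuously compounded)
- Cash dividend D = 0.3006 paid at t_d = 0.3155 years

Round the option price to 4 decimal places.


Answer: Price = 8.4159

Derivation:
PV(D) = D * exp(-r * t_d) = 0.3006 * 0.98217724 = 0.29524248
S_0' = S_0 - PV(D) = 46.2000 - 0.29524248 = 45.90475752
d1 = (ln(S_0'/K) + (r + sigma^2/2)*T) / (sigma*sqrt(T)) = 0.36354078
d2 = d1 - sigma*sqrt(T) = -0.17534696
exp(-rT) = 0.91805314
N(-d1) = 0.35810048; N(-d2) = 0.56959649
P = K * exp(-rT) * N(-d2) - S_0' * N(-d1) = 47.5300 * 0.91805314 * 0.56959649 - 45.90475752 * 0.35810048 = 8.4159


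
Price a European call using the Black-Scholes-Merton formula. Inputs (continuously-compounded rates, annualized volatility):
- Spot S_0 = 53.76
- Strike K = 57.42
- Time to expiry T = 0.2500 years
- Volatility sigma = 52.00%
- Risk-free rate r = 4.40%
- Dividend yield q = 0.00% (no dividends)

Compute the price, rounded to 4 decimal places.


Answer: Price = 4.3275

Derivation:
d1 = (ln(S/K) + (r - q + 0.5*sigma^2) * T) / (sigma * sqrt(T)) = -0.08101146
d2 = d1 - sigma * sqrt(T) = -0.34101146
exp(-rT) = 0.98906028; exp(-qT) = 1.00000000
C = S_0 * exp(-qT) * N(d1) - K * exp(-rT) * N(d2)
N(d1) = 0.46771642; N(d2) = 0.36654748
C = 53.7600 * 1.00000000 * 0.46771642 - 57.4200 * 0.98906028 * 0.36654748 = 4.3275


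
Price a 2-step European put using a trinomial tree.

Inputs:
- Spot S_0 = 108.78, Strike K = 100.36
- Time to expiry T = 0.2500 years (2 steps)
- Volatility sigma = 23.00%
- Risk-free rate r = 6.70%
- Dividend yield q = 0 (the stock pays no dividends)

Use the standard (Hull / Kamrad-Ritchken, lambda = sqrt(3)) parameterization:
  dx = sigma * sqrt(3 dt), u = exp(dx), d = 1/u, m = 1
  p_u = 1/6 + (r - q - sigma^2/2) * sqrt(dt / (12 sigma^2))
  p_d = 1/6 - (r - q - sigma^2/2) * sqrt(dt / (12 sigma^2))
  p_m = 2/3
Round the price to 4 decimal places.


dt = T/N = 0.125000; dx = sigma*sqrt(3*dt) = 0.140846
u = exp(dx) = 1.151247; d = 1/u = 0.868623
p_u = 0.184661, p_m = 0.666667, p_d = 0.148673
Discount per step: exp(-r*dt) = 0.991660
Stock lattice S(k, j) with j the centered position index:
  k=0: S(0,+0) = 108.7800
  k=1: S(1,-1) = 94.4888; S(1,+0) = 108.7800; S(1,+1) = 125.2326
  k=2: S(2,-2) = 82.0752; S(2,-1) = 94.4888; S(2,+0) = 108.7800; S(2,+1) = 125.2326; S(2,+2) = 144.1737
Terminal payoffs V(N, j) = max(K - S_T, 0):
  V(2,-2) = 18.284778; V(2,-1) = 5.871150; V(2,+0) = 0.000000; V(2,+1) = 0.000000; V(2,+2) = 0.000000
Backward induction: V(k, j) = exp(-r*dt) * [p_u * V(k+1, j+1) + p_m * V(k+1, j) + p_d * V(k+1, j-1)]
  V(1,-1) = exp(-r*dt) * [p_u*0.000000 + p_m*5.871150 + p_d*18.284778] = 6.577232
  V(1,+0) = exp(-r*dt) * [p_u*0.000000 + p_m*0.000000 + p_d*5.871150] = 0.865600
  V(1,+1) = exp(-r*dt) * [p_u*0.000000 + p_m*0.000000 + p_d*0.000000] = 0.000000
  V(0,+0) = exp(-r*dt) * [p_u*0.000000 + p_m*0.865600 + p_d*6.577232] = 1.541953

Answer: Price = V(0,0) = 1.5420


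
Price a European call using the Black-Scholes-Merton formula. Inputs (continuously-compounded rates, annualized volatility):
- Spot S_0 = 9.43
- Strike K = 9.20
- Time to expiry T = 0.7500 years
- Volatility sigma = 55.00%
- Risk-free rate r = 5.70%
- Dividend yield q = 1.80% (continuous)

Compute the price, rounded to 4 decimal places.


d1 = (ln(S/K) + (r - q + 0.5*sigma^2) * T) / (sigma * sqrt(T)) = 0.35140710
d2 = d1 - sigma * sqrt(T) = -0.12490687
exp(-rT) = 0.95815090; exp(-qT) = 0.98659072
C = S_0 * exp(-qT) * N(d1) - K * exp(-rT) * N(d2)
N(d1) = 0.63735852; N(d2) = 0.45029864
C = 9.4300 * 0.98659072 * 0.63735852 - 9.2000 * 0.95815090 * 0.45029864 = 1.9603

Answer: Price = 1.9603


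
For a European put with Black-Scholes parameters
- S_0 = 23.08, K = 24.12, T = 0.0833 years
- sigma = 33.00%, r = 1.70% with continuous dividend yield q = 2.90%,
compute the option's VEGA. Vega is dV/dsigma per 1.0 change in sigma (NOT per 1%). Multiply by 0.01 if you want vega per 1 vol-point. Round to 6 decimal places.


Answer: Vega = 2.421476

Derivation:
d1 = -0.4256326478; d2 = -0.5208763877
phi(d1) = 0.3643938071; exp(-qT) = 0.9975872155; exp(-rT) = 0.9985849022
Vega = S * exp(-qT) * phi(d1) * sqrt(T) = 23.0800 * 0.9975872155 * 0.3643938071 * 0.2886173938 = 2.421476


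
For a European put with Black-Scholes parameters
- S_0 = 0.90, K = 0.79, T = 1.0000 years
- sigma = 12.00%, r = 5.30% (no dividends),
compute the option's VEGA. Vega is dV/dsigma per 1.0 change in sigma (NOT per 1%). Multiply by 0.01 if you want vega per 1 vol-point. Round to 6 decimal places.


Answer: Vega = 0.101754

Derivation:
d1 = 1.5880151489; d2 = 1.4680151489
phi(d1) = 0.1130602304; exp(-qT) = 1.0000000000; exp(-rT) = 0.9483800125
Vega = S * exp(-qT) * phi(d1) * sqrt(T) = 0.9000 * 1.0000000000 * 0.1130602304 * 1.0000000000 = 0.101754


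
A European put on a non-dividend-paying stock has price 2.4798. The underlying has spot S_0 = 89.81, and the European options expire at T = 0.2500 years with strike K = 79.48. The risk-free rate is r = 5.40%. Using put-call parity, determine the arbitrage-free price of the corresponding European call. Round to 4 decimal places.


Put-call parity: C - P = S_0 * exp(-qT) - K * exp(-rT).
S_0 * exp(-qT) = 89.8100 * 1.00000000 = 89.81000000
K * exp(-rT) = 79.4800 * 0.98659072 = 78.41423013
C = P + S*exp(-qT) - K*exp(-rT)
C = 2.4798 + 89.81000000 - 78.41423013 = 13.8756

Answer: Call price = 13.8756


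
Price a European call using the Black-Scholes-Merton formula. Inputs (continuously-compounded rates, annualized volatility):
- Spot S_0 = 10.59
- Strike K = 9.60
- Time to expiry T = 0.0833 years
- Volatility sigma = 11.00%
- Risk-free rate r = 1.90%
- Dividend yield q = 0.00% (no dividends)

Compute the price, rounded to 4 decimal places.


d1 = (ln(S/K) + (r - q + 0.5*sigma^2) * T) / (sigma * sqrt(T)) = 3.15717525
d2 = d1 - sigma * sqrt(T) = 3.12542734
exp(-rT) = 0.99841855; exp(-qT) = 1.00000000
C = S_0 * exp(-qT) * N(d1) - K * exp(-rT) * N(d2)
N(d1) = 0.99920347; N(d2) = 0.99911227
C = 10.5900 * 1.00000000 * 0.99920347 - 9.6000 * 0.99841855 * 0.99911227 = 1.0053

Answer: Price = 1.0053


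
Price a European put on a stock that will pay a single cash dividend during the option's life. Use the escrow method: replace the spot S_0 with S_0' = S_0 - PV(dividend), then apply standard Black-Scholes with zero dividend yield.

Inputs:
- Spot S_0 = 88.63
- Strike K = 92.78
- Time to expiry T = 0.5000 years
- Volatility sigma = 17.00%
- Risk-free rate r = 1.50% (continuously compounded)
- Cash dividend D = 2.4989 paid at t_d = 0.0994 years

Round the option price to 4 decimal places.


Answer: Price = 7.8890

Derivation:
PV(D) = D * exp(-r * t_d) = 2.4989 * 0.99851011 = 2.49517692
S_0' = S_0 - PV(D) = 88.6300 - 2.49517692 = 86.13482308
d1 = (ln(S_0'/K) + (r + sigma^2/2)*T) / (sigma*sqrt(T)) = -0.49574275
d2 = d1 - sigma*sqrt(T) = -0.61595090
exp(-rT) = 0.99252805
N(-d1) = 0.68996204; N(-d2) = 0.73103654
P = K * exp(-rT) * N(-d2) - S_0' * N(-d1) = 92.7800 * 0.99252805 * 0.73103654 - 86.13482308 * 0.68996204 = 7.8890


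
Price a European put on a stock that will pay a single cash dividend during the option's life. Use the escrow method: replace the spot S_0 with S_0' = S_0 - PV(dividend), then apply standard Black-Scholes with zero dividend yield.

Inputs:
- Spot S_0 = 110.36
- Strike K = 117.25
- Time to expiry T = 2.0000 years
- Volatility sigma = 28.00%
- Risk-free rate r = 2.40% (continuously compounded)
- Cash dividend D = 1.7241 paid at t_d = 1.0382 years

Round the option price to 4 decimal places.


PV(D) = D * exp(-r * t_d) = 1.7241 * 0.97539106 = 1.68167173
S_0' = S_0 - PV(D) = 110.3600 - 1.68167173 = 108.67832827
d1 = (ln(S_0'/K) + (r + sigma^2/2)*T) / (sigma*sqrt(T)) = 0.12749134
d2 = d1 - sigma*sqrt(T) = -0.26848846
exp(-rT) = 0.95313379
N(-d1) = 0.44927576; N(-d2) = 0.60583832
P = K * exp(-rT) * N(-d2) - S_0' * N(-d1) = 117.2500 * 0.95313379 * 0.60583832 - 108.67832827 * 0.44927576 = 18.8789

Answer: Price = 18.8789


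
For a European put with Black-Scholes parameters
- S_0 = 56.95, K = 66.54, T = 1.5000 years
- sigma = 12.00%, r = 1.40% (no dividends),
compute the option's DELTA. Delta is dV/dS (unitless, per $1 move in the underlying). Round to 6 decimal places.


d1 = -0.8425535771; d2 = -0.9895229617
phi(d1) = 0.2797422044; exp(-qT) = 1.0000000000; exp(-rT) = 0.9792189646
N(-d1) = 0.8002609183
Delta = -exp(-qT) * N(-d1) = -1.0000000000 * 0.8002609183 = -0.800261

Answer: Delta = -0.800261


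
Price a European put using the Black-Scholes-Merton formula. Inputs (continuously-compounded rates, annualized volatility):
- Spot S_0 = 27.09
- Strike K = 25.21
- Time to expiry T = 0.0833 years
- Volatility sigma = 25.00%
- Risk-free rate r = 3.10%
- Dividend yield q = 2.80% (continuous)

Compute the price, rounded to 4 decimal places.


Answer: Price = 0.1566

Derivation:
d1 = (ln(S/K) + (r - q + 0.5*sigma^2) * T) / (sigma * sqrt(T)) = 1.03634696
d2 = d1 - sigma * sqrt(T) = 0.96419261
exp(-rT) = 0.99742103; exp(-qT) = 0.99767032
P = K * exp(-rT) * N(-d2) - S_0 * exp(-qT) * N(-d1)
N(-d1) = 0.15002015; N(-d2) = 0.16747468
P = 25.2100 * 0.99742103 * 0.16747468 - 27.0900 * 0.99767032 * 0.15002015 = 0.1566


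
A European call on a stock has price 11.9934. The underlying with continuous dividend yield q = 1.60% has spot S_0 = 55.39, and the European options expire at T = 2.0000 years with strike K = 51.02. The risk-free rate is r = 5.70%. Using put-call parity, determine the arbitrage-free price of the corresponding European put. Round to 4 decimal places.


Put-call parity: C - P = S_0 * exp(-qT) - K * exp(-rT).
S_0 * exp(-qT) = 55.3900 * 0.96850658 = 53.64557958
K * exp(-rT) = 51.0200 * 0.89225796 = 45.52300091
P = C - S*exp(-qT) + K*exp(-rT)
P = 11.9934 - 53.64557958 + 45.52300091 = 3.8708

Answer: Put price = 3.8708


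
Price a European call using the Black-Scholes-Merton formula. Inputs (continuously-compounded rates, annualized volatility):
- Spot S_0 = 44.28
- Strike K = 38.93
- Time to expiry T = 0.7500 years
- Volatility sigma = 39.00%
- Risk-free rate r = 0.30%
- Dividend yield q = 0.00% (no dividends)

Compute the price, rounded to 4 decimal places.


Answer: Price = 8.7018

Derivation:
d1 = (ln(S/K) + (r - q + 0.5*sigma^2) * T) / (sigma * sqrt(T)) = 0.55678904
d2 = d1 - sigma * sqrt(T) = 0.21903913
exp(-rT) = 0.99775253; exp(-qT) = 1.00000000
C = S_0 * exp(-qT) * N(d1) - K * exp(-rT) * N(d2)
N(d1) = 0.71116421; N(d2) = 0.58669022
C = 44.2800 * 1.00000000 * 0.71116421 - 38.9300 * 0.99775253 * 0.58669022 = 8.7018


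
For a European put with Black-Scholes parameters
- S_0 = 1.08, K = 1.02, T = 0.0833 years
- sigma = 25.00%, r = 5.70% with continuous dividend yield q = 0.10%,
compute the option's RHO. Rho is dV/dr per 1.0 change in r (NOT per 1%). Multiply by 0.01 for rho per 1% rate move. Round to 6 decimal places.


d1 = 0.8928961348; d2 = 0.8207417864
phi(d1) = 0.2677851532; exp(-qT) = 0.9999167035; exp(-rT) = 0.9952631544
N(-d2) = 0.2058966818
Rho = -K*T*exp(-rT)*N(-d2) = -1.0200 * 0.0833 * 0.9952631544 * 0.2058966818 = -0.017411

Answer: Rho = -0.017411


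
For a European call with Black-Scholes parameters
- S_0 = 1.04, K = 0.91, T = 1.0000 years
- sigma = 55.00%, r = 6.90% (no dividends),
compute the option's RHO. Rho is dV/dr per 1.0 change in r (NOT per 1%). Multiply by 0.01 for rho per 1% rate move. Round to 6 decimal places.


Answer: Rho = 0.456210

Derivation:
d1 = 0.6432388957; d2 = 0.0932388957
phi(d1) = 0.3243874411; exp(-qT) = 1.0000000000; exp(-rT) = 0.9333266801
N(d2) = 0.5371431127
Rho = K*T*exp(-rT)*N(d2) = 0.9100 * 1.0000 * 0.9333266801 * 0.5371431127 = 0.456210


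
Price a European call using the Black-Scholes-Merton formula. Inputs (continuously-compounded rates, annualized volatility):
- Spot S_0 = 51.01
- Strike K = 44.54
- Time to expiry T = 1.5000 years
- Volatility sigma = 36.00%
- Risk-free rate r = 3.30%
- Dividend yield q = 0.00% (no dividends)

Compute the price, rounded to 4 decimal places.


d1 = (ln(S/K) + (r - q + 0.5*sigma^2) * T) / (sigma * sqrt(T)) = 0.64034658
d2 = d1 - sigma * sqrt(T) = 0.19943843
exp(-rT) = 0.95170516; exp(-qT) = 1.00000000
C = S_0 * exp(-qT) * N(d1) - K * exp(-rT) * N(d2)
N(d1) = 0.73902635; N(d2) = 0.57904010
C = 51.0100 * 1.00000000 * 0.73902635 - 44.5400 * 0.95170516 * 0.57904010 = 13.1528

Answer: Price = 13.1528


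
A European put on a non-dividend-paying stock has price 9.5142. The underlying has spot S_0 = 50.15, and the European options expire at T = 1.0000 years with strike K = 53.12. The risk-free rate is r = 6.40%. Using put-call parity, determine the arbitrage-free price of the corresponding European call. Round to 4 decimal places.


Answer: Call price = 9.8374

Derivation:
Put-call parity: C - P = S_0 * exp(-qT) - K * exp(-rT).
S_0 * exp(-qT) = 50.1500 * 1.00000000 = 50.15000000
K * exp(-rT) = 53.1200 * 0.93800500 = 49.82682558
C = P + S*exp(-qT) - K*exp(-rT)
C = 9.5142 + 50.15000000 - 49.82682558 = 9.8374


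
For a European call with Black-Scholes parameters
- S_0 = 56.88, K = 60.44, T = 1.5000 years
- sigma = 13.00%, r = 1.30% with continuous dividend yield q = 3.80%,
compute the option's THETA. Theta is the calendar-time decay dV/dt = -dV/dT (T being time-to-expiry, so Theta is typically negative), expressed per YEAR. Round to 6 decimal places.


Answer: Theta = -0.568588

Derivation:
d1 = -0.5372067146; d2 = -0.6964235478
phi(d1) = 0.3453371612; exp(-qT) = 0.9445940694; exp(-rT) = 0.9806888952
Theta = -S*exp(-qT)*phi(d1)*sigma/(2*sqrt(T)) - r*K*exp(-rT)*N(d2) + q*S*exp(-qT)*N(d1)
N(d1) = 0.2955624168; N(d2) = 0.2430818102; sqrt(T) = 1.2247448714
Term 1 = -56.8800 * 0.9445940694 * 0.3453371612 * 0.1300 / (2 * 1.2247448714) = -0.9847269957
Term 2 = -0.0130 * 60.4400 * 0.9806888952 * 0.2430818102 = -0.1873059301
Term 3 = 0.0380 * 56.8800 * 0.9445940694 * 0.2955624168 = 0.6034448816
Theta = -0.9847269957 + (-0.1873059301) + (0.6034448816) = -0.568588


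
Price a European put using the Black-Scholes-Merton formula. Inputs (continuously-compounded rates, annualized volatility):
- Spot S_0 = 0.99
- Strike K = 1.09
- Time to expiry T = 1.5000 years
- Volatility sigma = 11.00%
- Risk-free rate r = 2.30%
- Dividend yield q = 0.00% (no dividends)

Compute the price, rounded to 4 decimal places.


Answer: Price = 0.0920

Derivation:
d1 = (ln(S/K) + (r - q + 0.5*sigma^2) * T) / (sigma * sqrt(T)) = -0.39082746
d2 = d1 - sigma * sqrt(T) = -0.52554940
exp(-rT) = 0.96608834; exp(-qT) = 1.00000000
P = K * exp(-rT) * N(-d2) - S_0 * exp(-qT) * N(-d1)
N(-d1) = 0.65203761; N(-d2) = 0.70039934
P = 1.0900 * 0.96608834 * 0.70039934 - 0.9900 * 1.00000000 * 0.65203761 = 0.0920


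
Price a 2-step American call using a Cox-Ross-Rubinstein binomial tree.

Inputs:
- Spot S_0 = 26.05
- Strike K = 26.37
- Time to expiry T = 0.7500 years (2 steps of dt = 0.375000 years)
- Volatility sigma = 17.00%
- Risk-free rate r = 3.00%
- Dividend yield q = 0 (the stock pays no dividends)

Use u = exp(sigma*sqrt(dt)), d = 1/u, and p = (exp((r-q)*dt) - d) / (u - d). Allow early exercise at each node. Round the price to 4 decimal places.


Answer: Price = V(0,0) = 1.5578

Derivation:
dt = T/N = 0.375000
u = exp(sigma*sqrt(dt)) = 1.109715; d = 1/u = 0.901132
p = (exp((r-q)*dt) - d) / (u - d) = 0.528238
Discount per step: exp(-r*dt) = 0.988813
Stock lattice S(k, i) with i counting down-moves:
  k=0: S(0,0) = 26.0500
  k=1: S(1,0) = 28.9081; S(1,1) = 23.4745
  k=2: S(2,0) = 32.0797; S(2,1) = 26.0500; S(2,2) = 21.1536
Terminal payoffs V(N, i) = max(S_T - K, 0):
  V(2,0) = 5.709731; V(2,1) = 0.000000; V(2,2) = 0.000000
Backward induction: V(k, i) = exp(-r*dt) * [p * V(k+1, i) + (1-p) * V(k+1, i+1)]; then take max(V_cont, immediate exercise) for American.
  V(1,0) = exp(-r*dt) * [p*5.709731 + (1-p)*0.000000] = 2.982353; exercise = 2.538078; V(1,0) = max -> 2.982353
  V(1,1) = exp(-r*dt) * [p*0.000000 + (1-p)*0.000000] = 0.000000; exercise = 0.000000; V(1,1) = max -> 0.000000
  V(0,0) = exp(-r*dt) * [p*2.982353 + (1-p)*0.000000] = 1.557767; exercise = 0.000000; V(0,0) = max -> 1.557767


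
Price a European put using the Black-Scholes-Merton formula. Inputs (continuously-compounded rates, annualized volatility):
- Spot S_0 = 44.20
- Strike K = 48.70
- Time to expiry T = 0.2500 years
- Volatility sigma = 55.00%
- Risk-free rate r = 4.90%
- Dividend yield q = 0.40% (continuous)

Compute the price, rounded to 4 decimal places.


d1 = (ln(S/K) + (r - q + 0.5*sigma^2) * T) / (sigma * sqrt(T)) = -0.17415179
d2 = d1 - sigma * sqrt(T) = -0.44915179
exp(-rT) = 0.98782473; exp(-qT) = 0.99900050
P = K * exp(-rT) * N(-d2) - S_0 * exp(-qT) * N(-d1)
N(-d1) = 0.56912691; N(-d2) = 0.67333892
P = 48.7000 * 0.98782473 * 0.67333892 - 44.2000 * 0.99900050 * 0.56912691 = 7.2621

Answer: Price = 7.2621


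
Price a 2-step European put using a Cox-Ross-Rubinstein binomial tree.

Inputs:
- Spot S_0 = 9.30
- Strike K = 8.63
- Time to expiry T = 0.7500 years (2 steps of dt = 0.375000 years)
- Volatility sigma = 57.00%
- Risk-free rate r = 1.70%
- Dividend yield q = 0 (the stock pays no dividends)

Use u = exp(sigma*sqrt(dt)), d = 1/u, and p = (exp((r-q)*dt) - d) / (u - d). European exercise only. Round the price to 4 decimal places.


dt = T/N = 0.375000
u = exp(sigma*sqrt(dt)) = 1.417723; d = 1/u = 0.705356
p = (exp((r-q)*dt) - d) / (u - d) = 0.422590
Discount per step: exp(-r*dt) = 0.993645
Stock lattice S(k, i) with i counting down-moves:
  k=0: S(0,0) = 9.3000
  k=1: S(1,0) = 13.1848; S(1,1) = 6.5598
  k=2: S(2,0) = 18.6924; S(2,1) = 9.3000; S(2,2) = 4.6270
Terminal payoffs V(N, i) = max(K - S_T, 0):
  V(2,0) = 0.000000; V(2,1) = 0.000000; V(2,2) = 4.002995
Backward induction: V(k, i) = exp(-r*dt) * [p * V(k+1, i) + (1-p) * V(k+1, i+1)].
  V(1,0) = exp(-r*dt) * [p*0.000000 + (1-p)*0.000000] = 0.000000
  V(1,1) = exp(-r*dt) * [p*0.000000 + (1-p)*4.002995] = 2.296682
  V(0,0) = exp(-r*dt) * [p*0.000000 + (1-p)*2.296682] = 1.317700

Answer: Price = V(0,0) = 1.3177
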